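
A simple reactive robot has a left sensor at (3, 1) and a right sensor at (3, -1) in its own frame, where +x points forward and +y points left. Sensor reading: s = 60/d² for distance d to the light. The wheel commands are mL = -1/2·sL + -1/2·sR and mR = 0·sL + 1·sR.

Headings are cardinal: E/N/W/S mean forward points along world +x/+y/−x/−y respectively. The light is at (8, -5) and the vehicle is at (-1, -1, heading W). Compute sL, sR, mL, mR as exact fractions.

left sensor world pos  = (-4, -2); dL² = 153
right sensor world pos = (-4, 0); dR² = 169
sL = 60/153 = 20/51
sR = 60/169 = 60/169
mL = -1/2·sL + -1/2·sR = -3220/8619
mR = 0·sL + 1·sR = 60/169

20/51 60/169 -3220/8619 60/169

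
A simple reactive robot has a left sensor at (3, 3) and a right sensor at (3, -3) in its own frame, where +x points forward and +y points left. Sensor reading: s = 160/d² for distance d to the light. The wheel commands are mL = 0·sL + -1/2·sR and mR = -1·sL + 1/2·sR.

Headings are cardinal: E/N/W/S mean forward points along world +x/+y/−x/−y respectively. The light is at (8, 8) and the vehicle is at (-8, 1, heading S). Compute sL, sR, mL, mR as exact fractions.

160/269 160/461 -80/461 -52240/124009

left sensor world pos  = (-5, -2); dL² = 269
right sensor world pos = (-11, -2); dR² = 461
sL = 160/269 = 160/269
sR = 160/461 = 160/461
mL = 0·sL + -1/2·sR = -80/461
mR = -1·sL + 1/2·sR = -52240/124009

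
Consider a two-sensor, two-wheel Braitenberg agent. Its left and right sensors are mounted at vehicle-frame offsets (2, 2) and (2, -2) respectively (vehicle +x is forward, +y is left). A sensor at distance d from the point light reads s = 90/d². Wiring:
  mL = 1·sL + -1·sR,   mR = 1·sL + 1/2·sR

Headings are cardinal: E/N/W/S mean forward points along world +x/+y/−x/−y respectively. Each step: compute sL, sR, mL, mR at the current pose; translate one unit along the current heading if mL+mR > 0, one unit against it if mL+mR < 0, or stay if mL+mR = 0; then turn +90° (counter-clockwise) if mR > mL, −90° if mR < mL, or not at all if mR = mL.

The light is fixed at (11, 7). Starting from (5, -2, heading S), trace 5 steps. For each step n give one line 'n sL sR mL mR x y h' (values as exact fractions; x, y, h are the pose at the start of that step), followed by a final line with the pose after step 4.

0 90/137 18/37 864/5069 4563/5069 5 -2 S
1 9/8 9/16 9/16 45/32 5 -3 E
2 90/113 90/73 -3600/8249 11655/8249 6 -3 N
3 9/17 45/49 -324/833 1647/1666 6 -2 W
4 90/137 18/37 864/5069 4563/5069 5 -2 S
final 5 -3 E

n=0: pose=(5,-2,S); sL=90/137, sR=18/37; mL=864/5069, mR=4563/5069; mL+mR=5427/5069 → advance +1; mR−mL=27/37 → turn +1·90°
n=1: pose=(5,-3,E); sL=9/8, sR=9/16; mL=9/16, mR=45/32; mL+mR=63/32 → advance +1; mR−mL=27/32 → turn +1·90°
n=2: pose=(6,-3,N); sL=90/113, sR=90/73; mL=-3600/8249, mR=11655/8249; mL+mR=8055/8249 → advance +1; mR−mL=135/73 → turn +1·90°
n=3: pose=(6,-2,W); sL=9/17, sR=45/49; mL=-324/833, mR=1647/1666; mL+mR=999/1666 → advance +1; mR−mL=135/98 → turn +1·90°
n=4: pose=(5,-2,S); sL=90/137, sR=18/37; mL=864/5069, mR=4563/5069; mL+mR=5427/5069 → advance +1; mR−mL=27/37 → turn +1·90°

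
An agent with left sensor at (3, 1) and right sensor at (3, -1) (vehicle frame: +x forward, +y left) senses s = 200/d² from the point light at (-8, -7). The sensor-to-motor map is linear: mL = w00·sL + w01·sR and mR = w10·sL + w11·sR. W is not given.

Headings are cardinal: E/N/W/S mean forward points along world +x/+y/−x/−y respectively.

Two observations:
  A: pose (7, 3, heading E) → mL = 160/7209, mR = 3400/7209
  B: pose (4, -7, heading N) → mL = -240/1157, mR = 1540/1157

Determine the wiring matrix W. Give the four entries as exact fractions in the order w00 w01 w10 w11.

-1/2 1/2 1/2 1/2

obs A: pose=(7,3,E) → sL=40/89, sR=40/81, mL=160/7209, mR=3400/7209
obs B: pose=(4,-7,N) → sL=20/13, sR=100/89, mL=-240/1157, mR=1540/1157
sensor matrix S = [[40/89, 40/81], [20/13, 100/89]]; det S = -2124800/8340813
solve [mL_A; mL_B] = S·[w00; w01] and [mR_A; mR_B] = S·[w10; w11]:
  w00 = -1/2, w01 = 1/2, w10 = 1/2, w11 = 1/2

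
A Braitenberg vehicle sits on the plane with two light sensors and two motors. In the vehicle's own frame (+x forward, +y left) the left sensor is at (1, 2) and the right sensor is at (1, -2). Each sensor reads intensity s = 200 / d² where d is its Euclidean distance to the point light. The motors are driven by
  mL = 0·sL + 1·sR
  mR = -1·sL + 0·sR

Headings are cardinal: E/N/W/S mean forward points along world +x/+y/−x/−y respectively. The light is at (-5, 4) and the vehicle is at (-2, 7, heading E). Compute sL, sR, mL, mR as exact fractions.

200/41 200/17 200/17 -200/41

left sensor world pos  = (-1, 9); dL² = 41
right sensor world pos = (-1, 5); dR² = 17
sL = 200/41 = 200/41
sR = 200/17 = 200/17
mL = 0·sL + 1·sR = 200/17
mR = -1·sL + 0·sR = -200/41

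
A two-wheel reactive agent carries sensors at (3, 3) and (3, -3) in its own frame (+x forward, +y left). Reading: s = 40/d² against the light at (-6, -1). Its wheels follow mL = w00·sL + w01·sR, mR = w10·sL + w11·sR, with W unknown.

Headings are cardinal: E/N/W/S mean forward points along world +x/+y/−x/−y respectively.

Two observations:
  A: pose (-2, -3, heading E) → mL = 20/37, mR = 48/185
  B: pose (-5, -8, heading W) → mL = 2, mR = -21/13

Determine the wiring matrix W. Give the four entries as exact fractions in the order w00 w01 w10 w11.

0 1 1 -1

obs A: pose=(-2,-3,E) → sL=4/5, sR=20/37, mL=20/37, mR=48/185
obs B: pose=(-5,-8,W) → sL=5/13, sR=2, mL=2, mR=-21/13
sensor matrix S = [[4/5, 20/37], [5/13, 2]]; det S = 3348/2405
solve [mL_A; mL_B] = S·[w00; w01] and [mR_A; mR_B] = S·[w10; w11]:
  w00 = 0, w01 = 1, w10 = 1, w11 = -1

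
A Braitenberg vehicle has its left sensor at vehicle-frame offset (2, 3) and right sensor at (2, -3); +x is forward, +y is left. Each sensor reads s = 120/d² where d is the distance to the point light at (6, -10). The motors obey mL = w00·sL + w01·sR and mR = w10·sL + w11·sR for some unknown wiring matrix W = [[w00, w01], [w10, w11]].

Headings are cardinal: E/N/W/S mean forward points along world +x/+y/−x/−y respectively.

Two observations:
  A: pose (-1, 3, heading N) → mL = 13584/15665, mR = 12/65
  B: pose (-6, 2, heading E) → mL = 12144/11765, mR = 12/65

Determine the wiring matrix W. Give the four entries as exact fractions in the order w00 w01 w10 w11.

1 1 1/2 0

obs A: pose=(-1,3,N) → sL=24/65, sR=120/241, mL=13584/15665, mR=12/65
obs B: pose=(-6,2,E) → sL=24/65, sR=120/181, mL=12144/11765, mR=12/65
sensor matrix S = [[24/65, 120/241], [24/65, 120/181]]; det S = 34560/567073
solve [mL_A; mL_B] = S·[w00; w01] and [mR_A; mR_B] = S·[w10; w11]:
  w00 = 1, w01 = 1, w10 = 1/2, w11 = 0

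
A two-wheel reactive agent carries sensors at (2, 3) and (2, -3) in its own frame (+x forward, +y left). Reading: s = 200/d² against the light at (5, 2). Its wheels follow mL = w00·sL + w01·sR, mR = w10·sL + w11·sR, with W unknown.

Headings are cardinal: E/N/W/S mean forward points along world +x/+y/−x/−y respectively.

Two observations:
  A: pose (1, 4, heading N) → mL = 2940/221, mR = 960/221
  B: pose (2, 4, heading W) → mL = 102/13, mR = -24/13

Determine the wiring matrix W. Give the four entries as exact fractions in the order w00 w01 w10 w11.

1/2 1 -1/2 1/2

obs A: pose=(1,4,N) → sL=40/13, sR=200/17, mL=2940/221, mR=960/221
obs B: pose=(2,4,W) → sL=100/13, sR=4, mL=102/13, mR=-24/13
sensor matrix S = [[40/13, 200/17], [100/13, 4]]; det S = -17280/221
solve [mL_A; mL_B] = S·[w00; w01] and [mR_A; mR_B] = S·[w10; w11]:
  w00 = 1/2, w01 = 1, w10 = -1/2, w11 = 1/2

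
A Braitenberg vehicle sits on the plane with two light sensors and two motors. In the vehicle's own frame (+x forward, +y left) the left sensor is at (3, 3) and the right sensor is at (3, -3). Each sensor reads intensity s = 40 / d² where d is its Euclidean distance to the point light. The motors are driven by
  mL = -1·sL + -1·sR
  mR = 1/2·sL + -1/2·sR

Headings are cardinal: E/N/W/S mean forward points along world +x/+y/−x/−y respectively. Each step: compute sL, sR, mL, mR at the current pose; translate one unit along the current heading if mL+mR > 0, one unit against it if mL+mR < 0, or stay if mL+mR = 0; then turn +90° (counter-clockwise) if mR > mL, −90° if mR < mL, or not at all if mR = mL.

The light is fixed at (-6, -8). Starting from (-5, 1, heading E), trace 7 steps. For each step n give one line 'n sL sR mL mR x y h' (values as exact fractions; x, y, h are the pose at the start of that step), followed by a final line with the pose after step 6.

n=0: pose=(-5,1,E); sL=1/4, sR=10/13; mL=-53/52, mR=-27/104; mL+mR=-133/104 → advance -1; mR−mL=79/104 → turn +1·90°
n=1: pose=(-6,1,N); sL=40/153, sR=40/153; mL=-80/153, mR=0; mL+mR=-80/153 → advance -1; mR−mL=80/153 → turn +1·90°
n=2: pose=(-6,0,W); sL=20/17, sR=4/13; mL=-328/221, mR=96/221; mL+mR=-232/221 → advance -1; mR−mL=424/221 → turn +1·90°
n=3: pose=(-5,0,S); sL=40/41, sR=40/29; mL=-2800/1189, mR=-240/1189; mL+mR=-3040/1189 → advance -1; mR−mL=2560/1189 → turn +1·90°
n=4: pose=(-5,1,E); sL=1/4, sR=10/13; mL=-53/52, mR=-27/104; mL+mR=-133/104 → advance -1; mR−mL=79/104 → turn +1·90°
n=5: pose=(-6,1,N); sL=40/153, sR=40/153; mL=-80/153, mR=0; mL+mR=-80/153 → advance -1; mR−mL=80/153 → turn +1·90°
n=6: pose=(-6,0,W); sL=20/17, sR=4/13; mL=-328/221, mR=96/221; mL+mR=-232/221 → advance -1; mR−mL=424/221 → turn +1·90°

0 1/4 10/13 -53/52 -27/104 -5 1 E
1 40/153 40/153 -80/153 0 -6 1 N
2 20/17 4/13 -328/221 96/221 -6 0 W
3 40/41 40/29 -2800/1189 -240/1189 -5 0 S
4 1/4 10/13 -53/52 -27/104 -5 1 E
5 40/153 40/153 -80/153 0 -6 1 N
6 20/17 4/13 -328/221 96/221 -6 0 W
final -5 0 S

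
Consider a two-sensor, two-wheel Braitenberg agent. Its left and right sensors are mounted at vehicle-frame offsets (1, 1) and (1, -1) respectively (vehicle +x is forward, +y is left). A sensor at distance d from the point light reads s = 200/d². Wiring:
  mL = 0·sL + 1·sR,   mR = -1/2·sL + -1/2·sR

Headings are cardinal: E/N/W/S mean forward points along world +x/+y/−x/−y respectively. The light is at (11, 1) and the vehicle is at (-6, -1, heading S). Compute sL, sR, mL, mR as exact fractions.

left sensor world pos  = (-5, -2); dL² = 265
right sensor world pos = (-7, -2); dR² = 333
sL = 200/265 = 40/53
sR = 200/333 = 200/333
mL = 0·sL + 1·sR = 200/333
mR = -1/2·sL + -1/2·sR = -11960/17649

40/53 200/333 200/333 -11960/17649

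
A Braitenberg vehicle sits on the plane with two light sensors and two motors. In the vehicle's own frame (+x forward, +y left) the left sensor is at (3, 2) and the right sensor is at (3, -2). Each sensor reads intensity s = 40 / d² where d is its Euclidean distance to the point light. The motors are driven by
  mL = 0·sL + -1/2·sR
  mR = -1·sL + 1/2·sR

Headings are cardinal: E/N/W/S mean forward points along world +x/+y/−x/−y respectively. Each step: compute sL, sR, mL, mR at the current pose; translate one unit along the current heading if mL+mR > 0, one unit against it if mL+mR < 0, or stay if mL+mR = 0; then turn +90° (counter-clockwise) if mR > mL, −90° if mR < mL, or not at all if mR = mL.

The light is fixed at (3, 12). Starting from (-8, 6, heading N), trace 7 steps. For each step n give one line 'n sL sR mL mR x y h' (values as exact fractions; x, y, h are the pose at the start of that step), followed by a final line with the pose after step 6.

n=0: pose=(-8,6,N); sL=20/89, sR=4/9; mL=-2/9, mR=-2/801; mL+mR=-20/89 → advance -1; mR−mL=176/801 → turn +1·90°
n=1: pose=(-8,5,W); sL=40/277, sR=40/221; mL=-20/221, mR=-3300/61217; mL+mR=-40/277 → advance -1; mR−mL=2240/61217 → turn +1·90°
n=2: pose=(-7,5,S); sL=10/41, sR=10/61; mL=-5/61, mR=-405/2501; mL+mR=-10/41 → advance -1; mR−mL=-200/2501 → turn -1·90°
n=3: pose=(-7,6,W); sL=40/233, sR=8/37; mL=-4/37, mR=-548/8621; mL+mR=-40/233 → advance -1; mR−mL=384/8621 → turn +1·90°
n=4: pose=(-6,6,S); sL=4/13, sR=20/101; mL=-10/101, mR=-274/1313; mL+mR=-4/13 → advance -1; mR−mL=-144/1313 → turn -1·90°
n=5: pose=(-6,7,W); sL=40/193, sR=40/153; mL=-20/153, mR=-2260/29529; mL+mR=-40/193 → advance -1; mR−mL=1600/29529 → turn +1·90°
n=6: pose=(-5,7,S); sL=2/5, sR=10/41; mL=-5/41, mR=-57/205; mL+mR=-2/5 → advance -1; mR−mL=-32/205 → turn -1·90°

0 20/89 4/9 -2/9 -2/801 -8 6 N
1 40/277 40/221 -20/221 -3300/61217 -8 5 W
2 10/41 10/61 -5/61 -405/2501 -7 5 S
3 40/233 8/37 -4/37 -548/8621 -7 6 W
4 4/13 20/101 -10/101 -274/1313 -6 6 S
5 40/193 40/153 -20/153 -2260/29529 -6 7 W
6 2/5 10/41 -5/41 -57/205 -5 7 S
final -5 8 W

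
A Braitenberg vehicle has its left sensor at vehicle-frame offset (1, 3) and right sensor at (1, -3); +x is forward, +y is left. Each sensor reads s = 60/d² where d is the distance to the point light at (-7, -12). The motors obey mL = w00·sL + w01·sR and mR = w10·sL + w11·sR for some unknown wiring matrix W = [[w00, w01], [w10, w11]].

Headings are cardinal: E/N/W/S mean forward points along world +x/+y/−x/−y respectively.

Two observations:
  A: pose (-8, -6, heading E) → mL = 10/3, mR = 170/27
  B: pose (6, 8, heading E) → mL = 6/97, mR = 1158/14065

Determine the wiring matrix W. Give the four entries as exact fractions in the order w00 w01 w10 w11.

obs A: pose=(-8,-6,E) → sL=20/27, sR=20/3, mL=10/3, mR=170/27
obs B: pose=(6,8,E) → sL=12/145, sR=12/97, mL=6/97, mR=1158/14065
sensor matrix S = [[20/27, 20/3], [12/145, 12/97]]; det S = -11648/25317
solve [mL_A; mL_B] = S·[w00; w01] and [mR_A; mR_B] = S·[w10; w11]:
  w00 = 0, w01 = 1/2, w10 = -1/2, w11 = 1

0 1/2 -1/2 1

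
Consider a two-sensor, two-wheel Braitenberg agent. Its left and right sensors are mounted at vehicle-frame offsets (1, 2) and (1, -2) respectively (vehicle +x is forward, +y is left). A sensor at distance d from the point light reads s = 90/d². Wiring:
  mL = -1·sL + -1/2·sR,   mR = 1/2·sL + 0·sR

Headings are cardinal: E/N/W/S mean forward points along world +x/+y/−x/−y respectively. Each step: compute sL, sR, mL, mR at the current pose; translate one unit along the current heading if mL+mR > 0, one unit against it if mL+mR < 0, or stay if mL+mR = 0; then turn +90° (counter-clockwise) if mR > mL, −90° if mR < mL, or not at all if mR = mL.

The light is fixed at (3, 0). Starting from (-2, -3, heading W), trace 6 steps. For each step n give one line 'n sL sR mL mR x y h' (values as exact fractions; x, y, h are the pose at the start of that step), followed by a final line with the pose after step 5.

0 90/61 90/37 -6075/2257 45/61 -2 -3 W
1 9/2 45/26 -279/52 9/4 -1 -3 S
2 10 18/5 -59/5 5 -1 -2 E
3 9/5 9 -63/10 9/10 -2 -2 N
4 90/61 90/37 -6075/2257 45/61 -2 -3 W
5 9/2 45/26 -279/52 9/4 -1 -3 S
final -1 -2 E

n=0: pose=(-2,-3,W); sL=90/61, sR=90/37; mL=-6075/2257, mR=45/61; mL+mR=-4410/2257 → advance -1; mR−mL=7740/2257 → turn +1·90°
n=1: pose=(-1,-3,S); sL=9/2, sR=45/26; mL=-279/52, mR=9/4; mL+mR=-81/26 → advance -1; mR−mL=99/13 → turn +1·90°
n=2: pose=(-1,-2,E); sL=10, sR=18/5; mL=-59/5, mR=5; mL+mR=-34/5 → advance -1; mR−mL=84/5 → turn +1·90°
n=3: pose=(-2,-2,N); sL=9/5, sR=9; mL=-63/10, mR=9/10; mL+mR=-27/5 → advance -1; mR−mL=36/5 → turn +1·90°
n=4: pose=(-2,-3,W); sL=90/61, sR=90/37; mL=-6075/2257, mR=45/61; mL+mR=-4410/2257 → advance -1; mR−mL=7740/2257 → turn +1·90°
n=5: pose=(-1,-3,S); sL=9/2, sR=45/26; mL=-279/52, mR=9/4; mL+mR=-81/26 → advance -1; mR−mL=99/13 → turn +1·90°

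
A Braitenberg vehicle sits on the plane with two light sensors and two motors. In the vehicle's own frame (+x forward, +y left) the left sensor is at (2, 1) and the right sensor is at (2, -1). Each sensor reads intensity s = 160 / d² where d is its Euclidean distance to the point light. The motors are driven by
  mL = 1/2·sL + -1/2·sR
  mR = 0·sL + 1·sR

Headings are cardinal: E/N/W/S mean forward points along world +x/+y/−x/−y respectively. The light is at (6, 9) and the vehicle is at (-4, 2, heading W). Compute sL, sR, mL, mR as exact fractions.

10/13 8/9 -7/117 8/9

left sensor world pos  = (-6, 1); dL² = 208
right sensor world pos = (-6, 3); dR² = 180
sL = 160/208 = 10/13
sR = 160/180 = 8/9
mL = 1/2·sL + -1/2·sR = -7/117
mR = 0·sL + 1·sR = 8/9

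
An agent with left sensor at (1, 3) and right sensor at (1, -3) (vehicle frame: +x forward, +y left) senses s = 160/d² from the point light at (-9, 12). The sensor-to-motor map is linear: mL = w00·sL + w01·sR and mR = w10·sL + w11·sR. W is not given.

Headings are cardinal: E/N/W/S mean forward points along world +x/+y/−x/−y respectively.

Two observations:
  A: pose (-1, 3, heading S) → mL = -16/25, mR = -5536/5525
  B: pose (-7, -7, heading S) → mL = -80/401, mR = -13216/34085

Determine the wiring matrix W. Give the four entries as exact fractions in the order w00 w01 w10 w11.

0 -1/2 -1/2 -1/2

obs A: pose=(-1,3,S) → sL=160/221, sR=32/25, mL=-16/25, mR=-5536/5525
obs B: pose=(-7,-7,S) → sL=32/85, sR=160/401, mL=-80/401, mR=-13216/34085
sensor matrix S = [[160/221, 32/25], [32/85, 160/401]]; det S = -2138112/11077625
solve [mL_A; mL_B] = S·[w00; w01] and [mR_A; mR_B] = S·[w10; w11]:
  w00 = 0, w01 = -1/2, w10 = -1/2, w11 = -1/2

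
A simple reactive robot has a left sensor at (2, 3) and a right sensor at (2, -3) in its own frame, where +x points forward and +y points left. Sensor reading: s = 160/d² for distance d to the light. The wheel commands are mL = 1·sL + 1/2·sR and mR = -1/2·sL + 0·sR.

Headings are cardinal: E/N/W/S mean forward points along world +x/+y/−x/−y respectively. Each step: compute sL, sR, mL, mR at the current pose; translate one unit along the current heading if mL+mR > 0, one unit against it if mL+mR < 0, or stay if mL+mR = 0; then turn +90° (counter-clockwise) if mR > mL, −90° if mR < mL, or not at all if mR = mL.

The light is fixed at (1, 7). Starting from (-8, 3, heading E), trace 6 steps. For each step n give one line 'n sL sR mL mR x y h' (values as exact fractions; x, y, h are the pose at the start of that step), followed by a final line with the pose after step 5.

n=0: pose=(-8,3,E); sL=16/5, sR=80/49; mL=984/245, mR=-8/5; mL+mR=592/245 → advance +1; mR−mL=-1376/245 → turn -1·90°
n=1: pose=(-7,3,S); sL=160/61, sR=160/157; mL=30000/9577, mR=-80/61; mL+mR=17440/9577 → advance +1; mR−mL=-42560/9577 → turn -1·90°
n=2: pose=(-7,2,W); sL=40/41, sR=20/13; mL=930/533, mR=-20/41; mL+mR=670/533 → advance +1; mR−mL=-1190/533 → turn -1·90°
n=3: pose=(-8,2,N); sL=160/153, sR=32/9; mL=48/17, mR=-80/153; mL+mR=352/153 → advance +1; mR−mL=-512/153 → turn -1·90°
n=4: pose=(-8,3,E); sL=16/5, sR=80/49; mL=984/245, mR=-8/5; mL+mR=592/245 → advance +1; mR−mL=-1376/245 → turn -1·90°
n=5: pose=(-7,3,S); sL=160/61, sR=160/157; mL=30000/9577, mR=-80/61; mL+mR=17440/9577 → advance +1; mR−mL=-42560/9577 → turn -1·90°

0 16/5 80/49 984/245 -8/5 -8 3 E
1 160/61 160/157 30000/9577 -80/61 -7 3 S
2 40/41 20/13 930/533 -20/41 -7 2 W
3 160/153 32/9 48/17 -80/153 -8 2 N
4 16/5 80/49 984/245 -8/5 -8 3 E
5 160/61 160/157 30000/9577 -80/61 -7 3 S
final -7 2 W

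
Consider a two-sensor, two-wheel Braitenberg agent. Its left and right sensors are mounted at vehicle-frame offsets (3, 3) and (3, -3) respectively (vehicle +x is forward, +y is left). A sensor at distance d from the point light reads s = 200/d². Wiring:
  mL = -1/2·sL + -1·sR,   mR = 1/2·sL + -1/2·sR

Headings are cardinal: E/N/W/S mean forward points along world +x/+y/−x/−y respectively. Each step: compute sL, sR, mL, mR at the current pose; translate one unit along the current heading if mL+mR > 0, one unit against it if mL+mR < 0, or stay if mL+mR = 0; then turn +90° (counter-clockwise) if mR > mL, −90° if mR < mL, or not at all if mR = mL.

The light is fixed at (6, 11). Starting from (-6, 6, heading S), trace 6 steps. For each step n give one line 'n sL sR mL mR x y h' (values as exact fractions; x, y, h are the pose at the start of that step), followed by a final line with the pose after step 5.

n=0: pose=(-6,6,S); sL=40/29, sR=200/289; mL=-11580/8381, mR=2880/8381; mL+mR=-300/289 → advance -1; mR−mL=14460/8381 → turn +1·90°
n=1: pose=(-6,7,E); sL=100/41, sR=20/13; mL=-1470/533, mR=240/533; mL+mR=-30/13 → advance -1; mR−mL=1710/533 → turn +1·90°
n=2: pose=(-7,7,N); sL=200/257, sR=200/101; mL=-61500/25957, mR=-15600/25957; mL+mR=-300/101 → advance -1; mR−mL=45900/25957 → turn +1·90°
n=3: pose=(-7,6,W); sL=5/8, sR=10/13; mL=-225/208, mR=-15/208; mL+mR=-15/13 → advance -1; mR−mL=105/104 → turn +1·90°
n=4: pose=(-6,6,S); sL=40/29, sR=200/289; mL=-11580/8381, mR=2880/8381; mL+mR=-300/289 → advance -1; mR−mL=14460/8381 → turn +1·90°
n=5: pose=(-6,7,E); sL=100/41, sR=20/13; mL=-1470/533, mR=240/533; mL+mR=-30/13 → advance -1; mR−mL=1710/533 → turn +1·90°

0 40/29 200/289 -11580/8381 2880/8381 -6 6 S
1 100/41 20/13 -1470/533 240/533 -6 7 E
2 200/257 200/101 -61500/25957 -15600/25957 -7 7 N
3 5/8 10/13 -225/208 -15/208 -7 6 W
4 40/29 200/289 -11580/8381 2880/8381 -6 6 S
5 100/41 20/13 -1470/533 240/533 -6 7 E
final -7 7 N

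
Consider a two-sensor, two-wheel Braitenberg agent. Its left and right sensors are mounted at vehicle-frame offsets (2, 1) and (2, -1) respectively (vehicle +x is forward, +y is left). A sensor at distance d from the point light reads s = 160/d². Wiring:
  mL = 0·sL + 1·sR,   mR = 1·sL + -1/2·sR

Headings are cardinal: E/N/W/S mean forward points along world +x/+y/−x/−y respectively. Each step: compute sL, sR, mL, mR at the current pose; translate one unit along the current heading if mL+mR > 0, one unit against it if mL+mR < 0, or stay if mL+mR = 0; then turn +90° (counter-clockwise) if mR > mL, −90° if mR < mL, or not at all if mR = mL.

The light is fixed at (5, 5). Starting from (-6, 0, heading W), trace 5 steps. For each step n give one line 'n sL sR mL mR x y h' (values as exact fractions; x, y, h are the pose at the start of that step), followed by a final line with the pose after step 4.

0 32/41 32/37 32/37 528/1517 -6 0 W
1 80/89 16/13 16/13 328/1157 -7 0 N
2 160/109 32/25 32/25 2256/2725 -7 1 E
3 20/17 8/9 8/9 112/153 -6 1 S
4 32/41 32/37 32/37 528/1517 -6 0 W
final -7 0 N

n=0: pose=(-6,0,W); sL=32/41, sR=32/37; mL=32/37, mR=528/1517; mL+mR=1840/1517 → advance +1; mR−mL=-784/1517 → turn -1·90°
n=1: pose=(-7,0,N); sL=80/89, sR=16/13; mL=16/13, mR=328/1157; mL+mR=1752/1157 → advance +1; mR−mL=-1096/1157 → turn -1·90°
n=2: pose=(-7,1,E); sL=160/109, sR=32/25; mL=32/25, mR=2256/2725; mL+mR=5744/2725 → advance +1; mR−mL=-1232/2725 → turn -1·90°
n=3: pose=(-6,1,S); sL=20/17, sR=8/9; mL=8/9, mR=112/153; mL+mR=248/153 → advance +1; mR−mL=-8/51 → turn -1·90°
n=4: pose=(-6,0,W); sL=32/41, sR=32/37; mL=32/37, mR=528/1517; mL+mR=1840/1517 → advance +1; mR−mL=-784/1517 → turn -1·90°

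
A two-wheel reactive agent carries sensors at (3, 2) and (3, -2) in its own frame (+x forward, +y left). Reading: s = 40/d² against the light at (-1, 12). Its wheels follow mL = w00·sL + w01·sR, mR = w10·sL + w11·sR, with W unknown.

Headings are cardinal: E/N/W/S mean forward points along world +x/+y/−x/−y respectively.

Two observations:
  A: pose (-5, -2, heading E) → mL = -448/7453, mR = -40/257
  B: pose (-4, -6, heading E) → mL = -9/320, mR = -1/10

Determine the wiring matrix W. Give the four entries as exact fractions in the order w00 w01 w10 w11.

obs A: pose=(-5,-2,E) → sL=8/29, sR=40/257, mL=-448/7453, mR=-40/257
obs B: pose=(-4,-6,E) → sL=5/32, sR=1/10, mL=-9/320, mR=-1/10
sensor matrix S = [[8/29, 40/257], [5/32, 1/10]]; det S = 487/149060
solve [mL_A; mL_B] = S·[w00; w01] and [mR_A; mR_B] = S·[w10; w11]:
  w00 = -1/2, w01 = 1/2, w10 = 0, w11 = -1

-1/2 1/2 0 -1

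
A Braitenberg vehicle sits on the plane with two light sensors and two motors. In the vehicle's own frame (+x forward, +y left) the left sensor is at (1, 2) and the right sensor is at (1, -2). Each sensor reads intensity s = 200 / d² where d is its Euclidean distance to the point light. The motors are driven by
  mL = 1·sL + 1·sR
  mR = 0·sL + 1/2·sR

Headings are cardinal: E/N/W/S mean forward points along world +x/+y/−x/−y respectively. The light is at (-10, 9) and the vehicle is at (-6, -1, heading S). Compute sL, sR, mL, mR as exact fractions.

left sensor world pos  = (-4, -2); dL² = 157
right sensor world pos = (-8, -2); dR² = 125
sL = 200/157 = 200/157
sR = 200/125 = 8/5
mL = 1·sL + 1·sR = 2256/785
mR = 0·sL + 1/2·sR = 4/5

200/157 8/5 2256/785 4/5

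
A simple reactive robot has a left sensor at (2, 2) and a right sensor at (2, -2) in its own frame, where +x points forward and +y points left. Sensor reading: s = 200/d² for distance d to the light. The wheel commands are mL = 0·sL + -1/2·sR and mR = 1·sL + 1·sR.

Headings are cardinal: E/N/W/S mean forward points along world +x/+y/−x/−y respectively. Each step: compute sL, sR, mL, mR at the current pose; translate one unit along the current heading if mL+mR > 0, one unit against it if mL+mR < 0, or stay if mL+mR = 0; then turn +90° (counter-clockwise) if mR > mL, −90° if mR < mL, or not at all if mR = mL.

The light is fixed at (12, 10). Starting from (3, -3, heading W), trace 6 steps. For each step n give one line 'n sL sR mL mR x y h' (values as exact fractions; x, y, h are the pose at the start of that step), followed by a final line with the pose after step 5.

n=0: pose=(3,-3,W); sL=100/173, sR=100/121; mL=-50/121, mR=29400/20933; mL+mR=20750/20933 → advance +1; mR−mL=38050/20933 → turn +1·90°
n=1: pose=(2,-3,S); sL=200/289, sR=200/369; mL=-100/369, mR=131600/106641; mL+mR=102700/106641 → advance +1; mR−mL=53500/35547 → turn +1·90°
n=2: pose=(2,-4,E); sL=25/26, sR=5/8; mL=-5/16, mR=165/104; mL+mR=265/208 → advance +1; mR−mL=395/208 → turn +1·90°
n=3: pose=(3,-4,N); sL=40/53, sR=200/193; mL=-100/193, mR=18320/10229; mL+mR=13020/10229 → advance +1; mR−mL=23620/10229 → turn +1·90°
n=4: pose=(3,-3,W); sL=100/173, sR=100/121; mL=-50/121, mR=29400/20933; mL+mR=20750/20933 → advance +1; mR−mL=38050/20933 → turn +1·90°
n=5: pose=(2,-3,S); sL=200/289, sR=200/369; mL=-100/369, mR=131600/106641; mL+mR=102700/106641 → advance +1; mR−mL=53500/35547 → turn +1·90°

0 100/173 100/121 -50/121 29400/20933 3 -3 W
1 200/289 200/369 -100/369 131600/106641 2 -3 S
2 25/26 5/8 -5/16 165/104 2 -4 E
3 40/53 200/193 -100/193 18320/10229 3 -4 N
4 100/173 100/121 -50/121 29400/20933 3 -3 W
5 200/289 200/369 -100/369 131600/106641 2 -3 S
final 2 -4 E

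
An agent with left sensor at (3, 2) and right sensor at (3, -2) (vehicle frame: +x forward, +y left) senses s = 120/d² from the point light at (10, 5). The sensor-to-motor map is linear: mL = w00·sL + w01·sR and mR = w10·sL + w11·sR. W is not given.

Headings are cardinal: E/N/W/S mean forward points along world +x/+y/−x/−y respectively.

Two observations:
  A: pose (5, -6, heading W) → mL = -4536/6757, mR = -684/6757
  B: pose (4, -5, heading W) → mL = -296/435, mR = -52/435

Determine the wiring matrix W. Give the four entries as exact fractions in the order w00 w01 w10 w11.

obs A: pose=(5,-6,W) → sL=120/233, sR=24/29, mL=-4536/6757, mR=-684/6757
obs B: pose=(4,-5,W) → sL=8/15, sR=24/29, mL=-296/435, mR=-52/435
sensor matrix S = [[120/233, 24/29], [8/15, 24/29]]; det S = -512/33785
solve [mL_A; mL_B] = S·[w00; w01] and [mR_A; mR_B] = S·[w10; w11]:
  w00 = -1/2, w01 = -1/2, w10 = -1, w11 = 1/2

-1/2 -1/2 -1 1/2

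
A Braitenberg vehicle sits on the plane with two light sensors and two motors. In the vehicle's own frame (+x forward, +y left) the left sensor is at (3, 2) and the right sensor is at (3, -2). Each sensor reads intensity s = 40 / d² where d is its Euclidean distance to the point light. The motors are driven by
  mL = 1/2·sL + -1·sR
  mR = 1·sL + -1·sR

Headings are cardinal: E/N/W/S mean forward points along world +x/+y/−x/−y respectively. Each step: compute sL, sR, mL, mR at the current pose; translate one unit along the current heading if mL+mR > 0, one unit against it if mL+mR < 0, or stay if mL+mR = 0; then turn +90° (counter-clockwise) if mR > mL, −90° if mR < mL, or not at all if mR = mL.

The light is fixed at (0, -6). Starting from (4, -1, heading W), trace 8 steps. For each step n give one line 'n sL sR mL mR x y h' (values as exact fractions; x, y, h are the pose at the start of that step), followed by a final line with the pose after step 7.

n=0: pose=(4,-1,W); sL=4, sR=4/5; mL=6/5, mR=16/5; mL+mR=22/5 → advance +1; mR−mL=2 → turn +1·90°
n=1: pose=(3,-1,S); sL=40/29, sR=8; mL=-212/29, mR=-192/29; mL+mR=-404/29 → advance -1; mR−mL=20/29 → turn +1·90°
n=2: pose=(3,0,E); sL=2/5, sR=10/13; mL=-37/65, mR=-24/65; mL+mR=-61/65 → advance -1; mR−mL=1/5 → turn +1·90°
n=3: pose=(2,0,N); sL=40/81, sR=40/97; mL=-1300/7857, mR=640/7857; mL+mR=-220/2619 → advance -1; mR−mL=20/81 → turn +1·90°
n=4: pose=(2,-1,W); sL=4, sR=4/5; mL=6/5, mR=16/5; mL+mR=22/5 → advance +1; mR−mL=2 → turn +1·90°
n=5: pose=(1,-1,S); sL=40/13, sR=8; mL=-84/13, mR=-64/13; mL+mR=-148/13 → advance -1; mR−mL=20/13 → turn +1·90°
n=6: pose=(1,0,E); sL=1/2, sR=5/4; mL=-1, mR=-3/4; mL+mR=-7/4 → advance -1; mR−mL=1/4 → turn +1·90°
n=7: pose=(0,0,N); sL=8/17, sR=8/17; mL=-4/17, mR=0; mL+mR=-4/17 → advance -1; mR−mL=4/17 → turn +1·90°

0 4 4/5 6/5 16/5 4 -1 W
1 40/29 8 -212/29 -192/29 3 -1 S
2 2/5 10/13 -37/65 -24/65 3 0 E
3 40/81 40/97 -1300/7857 640/7857 2 0 N
4 4 4/5 6/5 16/5 2 -1 W
5 40/13 8 -84/13 -64/13 1 -1 S
6 1/2 5/4 -1 -3/4 1 0 E
7 8/17 8/17 -4/17 0 0 0 N
final 0 -1 W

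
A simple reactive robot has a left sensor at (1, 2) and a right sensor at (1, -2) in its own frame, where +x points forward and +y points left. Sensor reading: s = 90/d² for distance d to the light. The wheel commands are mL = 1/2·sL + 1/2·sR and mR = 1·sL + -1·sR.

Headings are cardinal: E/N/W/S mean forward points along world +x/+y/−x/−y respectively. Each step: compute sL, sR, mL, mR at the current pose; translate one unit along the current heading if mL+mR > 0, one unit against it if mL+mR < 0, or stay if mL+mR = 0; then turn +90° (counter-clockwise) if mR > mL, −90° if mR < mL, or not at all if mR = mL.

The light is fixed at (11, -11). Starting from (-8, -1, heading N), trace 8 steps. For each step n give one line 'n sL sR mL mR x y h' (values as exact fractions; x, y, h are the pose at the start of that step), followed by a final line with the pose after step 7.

n=0: pose=(-8,-1,N); sL=45/281, sR=9/41; mL=2187/11521, mR=-684/11521; mL+mR=1503/11521 → advance +1; mR−mL=-2871/11521 → turn -1·90°
n=1: pose=(-8,0,E); sL=90/493, sR=2/9; mL=898/4437, mR=-176/4437; mL+mR=722/4437 → advance +1; mR−mL=-358/1479 → turn -1·90°
n=2: pose=(-7,0,S); sL=45/178, sR=9/50; mL=963/4450, mR=162/2225; mL+mR=1287/4450 → advance +1; mR−mL=-639/4450 → turn -1·90°
n=3: pose=(-7,-1,W); sL=18/85, sR=18/101; mL=1674/8585, mR=288/8585; mL+mR=1962/8585 → advance +1; mR−mL=-1386/8585 → turn -1·90°
n=4: pose=(-8,-1,N); sL=45/281, sR=9/41; mL=2187/11521, mR=-684/11521; mL+mR=1503/11521 → advance +1; mR−mL=-2871/11521 → turn -1·90°
n=5: pose=(-8,0,E); sL=90/493, sR=2/9; mL=898/4437, mR=-176/4437; mL+mR=722/4437 → advance +1; mR−mL=-358/1479 → turn -1·90°
n=6: pose=(-7,0,S); sL=45/178, sR=9/50; mL=963/4450, mR=162/2225; mL+mR=1287/4450 → advance +1; mR−mL=-639/4450 → turn -1·90°
n=7: pose=(-7,-1,W); sL=18/85, sR=18/101; mL=1674/8585, mR=288/8585; mL+mR=1962/8585 → advance +1; mR−mL=-1386/8585 → turn -1·90°

0 45/281 9/41 2187/11521 -684/11521 -8 -1 N
1 90/493 2/9 898/4437 -176/4437 -8 0 E
2 45/178 9/50 963/4450 162/2225 -7 0 S
3 18/85 18/101 1674/8585 288/8585 -7 -1 W
4 45/281 9/41 2187/11521 -684/11521 -8 -1 N
5 90/493 2/9 898/4437 -176/4437 -8 0 E
6 45/178 9/50 963/4450 162/2225 -7 0 S
7 18/85 18/101 1674/8585 288/8585 -7 -1 W
final -8 -1 N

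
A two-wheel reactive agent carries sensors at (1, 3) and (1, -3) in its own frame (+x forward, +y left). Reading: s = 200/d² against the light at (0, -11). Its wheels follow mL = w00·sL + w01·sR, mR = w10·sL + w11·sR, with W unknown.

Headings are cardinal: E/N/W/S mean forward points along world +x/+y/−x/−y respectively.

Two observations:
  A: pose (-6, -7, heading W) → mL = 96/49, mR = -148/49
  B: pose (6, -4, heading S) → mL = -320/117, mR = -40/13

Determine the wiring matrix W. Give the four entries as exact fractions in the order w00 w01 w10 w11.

1 -1 -1/2 -1/2

obs A: pose=(-6,-7,W) → sL=4, sR=100/49, mL=96/49, mR=-148/49
obs B: pose=(6,-4,S) → sL=200/117, sR=40/9, mL=-320/117, mR=-40/13
sensor matrix S = [[4, 100/49], [200/117, 40/9]]; det S = 81920/5733
solve [mL_A; mL_B] = S·[w00; w01] and [mR_A; mR_B] = S·[w10; w11]:
  w00 = 1, w01 = -1, w10 = -1/2, w11 = -1/2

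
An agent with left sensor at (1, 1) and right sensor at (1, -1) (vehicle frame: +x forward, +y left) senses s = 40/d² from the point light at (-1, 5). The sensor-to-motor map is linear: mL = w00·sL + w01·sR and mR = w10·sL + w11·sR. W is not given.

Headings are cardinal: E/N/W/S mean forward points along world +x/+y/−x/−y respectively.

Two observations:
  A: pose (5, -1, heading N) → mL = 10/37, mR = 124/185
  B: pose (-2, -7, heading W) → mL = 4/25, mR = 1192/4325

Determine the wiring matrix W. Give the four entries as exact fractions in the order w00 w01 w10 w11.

0 1/2 1/2 1/2

obs A: pose=(5,-1,N) → sL=4/5, sR=20/37, mL=10/37, mR=124/185
obs B: pose=(-2,-7,W) → sL=40/173, sR=8/25, mL=4/25, mR=1192/4325
sensor matrix S = [[4/5, 20/37], [40/173, 8/25]]; det S = 104832/800125
solve [mL_A; mL_B] = S·[w00; w01] and [mR_A; mR_B] = S·[w10; w11]:
  w00 = 0, w01 = 1/2, w10 = 1/2, w11 = 1/2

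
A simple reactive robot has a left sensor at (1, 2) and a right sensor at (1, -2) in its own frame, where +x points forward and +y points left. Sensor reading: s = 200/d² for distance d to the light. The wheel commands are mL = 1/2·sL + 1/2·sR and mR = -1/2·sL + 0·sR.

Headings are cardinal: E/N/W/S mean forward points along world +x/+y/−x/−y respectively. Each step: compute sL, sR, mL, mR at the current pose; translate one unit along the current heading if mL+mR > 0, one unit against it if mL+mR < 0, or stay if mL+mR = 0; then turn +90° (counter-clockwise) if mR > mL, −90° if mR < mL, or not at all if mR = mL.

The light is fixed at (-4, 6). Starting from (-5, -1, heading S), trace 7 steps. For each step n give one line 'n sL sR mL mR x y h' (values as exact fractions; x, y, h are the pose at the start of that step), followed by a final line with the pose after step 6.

0 40/13 200/73 2760/949 -20/13 -5 -1 S
1 25/13 5 45/13 -25/26 -5 -2 W
2 40/13 200/49 2280/637 -20/13 -6 -2 N
3 100/13 100/41 2700/533 -50/13 -6 -1 E
4 40/13 200/73 2760/949 -20/13 -5 -1 S
5 25/13 5 45/13 -25/26 -5 -2 W
6 40/13 200/49 2280/637 -20/13 -6 -2 N
final -6 -1 E

n=0: pose=(-5,-1,S); sL=40/13, sR=200/73; mL=2760/949, mR=-20/13; mL+mR=100/73 → advance +1; mR−mL=-4220/949 → turn -1·90°
n=1: pose=(-5,-2,W); sL=25/13, sR=5; mL=45/13, mR=-25/26; mL+mR=5/2 → advance +1; mR−mL=-115/26 → turn -1·90°
n=2: pose=(-6,-2,N); sL=40/13, sR=200/49; mL=2280/637, mR=-20/13; mL+mR=100/49 → advance +1; mR−mL=-3260/637 → turn -1·90°
n=3: pose=(-6,-1,E); sL=100/13, sR=100/41; mL=2700/533, mR=-50/13; mL+mR=50/41 → advance +1; mR−mL=-4750/533 → turn -1·90°
n=4: pose=(-5,-1,S); sL=40/13, sR=200/73; mL=2760/949, mR=-20/13; mL+mR=100/73 → advance +1; mR−mL=-4220/949 → turn -1·90°
n=5: pose=(-5,-2,W); sL=25/13, sR=5; mL=45/13, mR=-25/26; mL+mR=5/2 → advance +1; mR−mL=-115/26 → turn -1·90°
n=6: pose=(-6,-2,N); sL=40/13, sR=200/49; mL=2280/637, mR=-20/13; mL+mR=100/49 → advance +1; mR−mL=-3260/637 → turn -1·90°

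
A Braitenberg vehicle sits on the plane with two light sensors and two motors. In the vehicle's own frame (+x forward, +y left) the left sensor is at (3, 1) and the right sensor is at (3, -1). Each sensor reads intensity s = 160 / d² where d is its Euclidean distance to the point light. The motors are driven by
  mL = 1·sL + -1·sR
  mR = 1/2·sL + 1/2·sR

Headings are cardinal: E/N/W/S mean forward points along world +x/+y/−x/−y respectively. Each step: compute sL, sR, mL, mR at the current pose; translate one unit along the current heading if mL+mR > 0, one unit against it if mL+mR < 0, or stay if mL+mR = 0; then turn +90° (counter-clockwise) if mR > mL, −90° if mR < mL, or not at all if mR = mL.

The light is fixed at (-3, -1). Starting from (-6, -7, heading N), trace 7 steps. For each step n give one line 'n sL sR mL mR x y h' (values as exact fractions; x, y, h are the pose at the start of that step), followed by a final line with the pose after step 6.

0 32/5 160/13 -384/65 608/65 -6 -7 N
1 20/9 40/13 -100/117 310/117 -6 -6 W
2 160/73 160/89 2560/6497 12960/6497 -7 -6 S
3 80/13 16/5 192/65 304/65 -7 -7 E
4 32/5 160/13 -384/65 608/65 -6 -7 N
5 20/9 40/13 -100/117 310/117 -6 -6 W
6 160/73 160/89 2560/6497 12960/6497 -7 -6 S
final -7 -7 E

n=0: pose=(-6,-7,N); sL=32/5, sR=160/13; mL=-384/65, mR=608/65; mL+mR=224/65 → advance +1; mR−mL=992/65 → turn +1·90°
n=1: pose=(-6,-6,W); sL=20/9, sR=40/13; mL=-100/117, mR=310/117; mL+mR=70/39 → advance +1; mR−mL=410/117 → turn +1·90°
n=2: pose=(-7,-6,S); sL=160/73, sR=160/89; mL=2560/6497, mR=12960/6497; mL+mR=15520/6497 → advance +1; mR−mL=10400/6497 → turn +1·90°
n=3: pose=(-7,-7,E); sL=80/13, sR=16/5; mL=192/65, mR=304/65; mL+mR=496/65 → advance +1; mR−mL=112/65 → turn +1·90°
n=4: pose=(-6,-7,N); sL=32/5, sR=160/13; mL=-384/65, mR=608/65; mL+mR=224/65 → advance +1; mR−mL=992/65 → turn +1·90°
n=5: pose=(-6,-6,W); sL=20/9, sR=40/13; mL=-100/117, mR=310/117; mL+mR=70/39 → advance +1; mR−mL=410/117 → turn +1·90°
n=6: pose=(-7,-6,S); sL=160/73, sR=160/89; mL=2560/6497, mR=12960/6497; mL+mR=15520/6497 → advance +1; mR−mL=10400/6497 → turn +1·90°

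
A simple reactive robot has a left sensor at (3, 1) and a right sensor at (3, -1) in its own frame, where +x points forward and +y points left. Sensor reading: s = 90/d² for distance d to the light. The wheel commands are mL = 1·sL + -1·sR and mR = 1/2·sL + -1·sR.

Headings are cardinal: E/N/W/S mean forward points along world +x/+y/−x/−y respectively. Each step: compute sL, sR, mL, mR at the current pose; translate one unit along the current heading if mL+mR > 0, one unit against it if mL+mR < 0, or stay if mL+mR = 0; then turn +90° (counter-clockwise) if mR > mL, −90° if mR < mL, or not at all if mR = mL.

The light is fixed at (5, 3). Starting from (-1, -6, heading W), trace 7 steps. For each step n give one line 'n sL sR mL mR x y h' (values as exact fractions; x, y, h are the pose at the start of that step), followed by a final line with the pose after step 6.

n=0: pose=(-1,-6,W); sL=90/181, sR=18/29; mL=-648/5249, mR=-1953/5249; mL+mR=-2601/5249 → advance -1; mR−mL=-45/181 → turn -1·90°
n=1: pose=(0,-6,N); sL=5/4, sR=45/26; mL=-25/52, mR=-115/104; mL+mR=-165/104 → advance -1; mR−mL=-5/8 → turn -1·90°
n=2: pose=(0,-7,E); sL=18/17, sR=18/25; mL=144/425, mR=-81/425; mL+mR=63/425 → advance +1; mR−mL=-9/17 → turn -1·90°
n=3: pose=(1,-7,S); sL=45/89, sR=45/97; mL=360/8633, mR=-3645/17266; mL+mR=-2925/17266 → advance -1; mR−mL=-45/178 → turn -1·90°
n=4: pose=(1,-6,W); sL=90/149, sR=90/113; mL=-3240/16837, mR=-8325/16837; mL+mR=-11565/16837 → advance -1; mR−mL=-45/149 → turn -1·90°
n=5: pose=(2,-6,N); sL=45/26, sR=9/4; mL=-27/52, mR=-18/13; mL+mR=-99/52 → advance -1; mR−mL=-45/52 → turn -1·90°
n=6: pose=(2,-7,E); sL=10/9, sR=90/121; mL=400/1089, mR=-205/1089; mL+mR=65/363 → advance +1; mR−mL=-5/9 → turn -1·90°

0 90/181 18/29 -648/5249 -1953/5249 -1 -6 W
1 5/4 45/26 -25/52 -115/104 0 -6 N
2 18/17 18/25 144/425 -81/425 0 -7 E
3 45/89 45/97 360/8633 -3645/17266 1 -7 S
4 90/149 90/113 -3240/16837 -8325/16837 1 -6 W
5 45/26 9/4 -27/52 -18/13 2 -6 N
6 10/9 90/121 400/1089 -205/1089 2 -7 E
final 3 -7 S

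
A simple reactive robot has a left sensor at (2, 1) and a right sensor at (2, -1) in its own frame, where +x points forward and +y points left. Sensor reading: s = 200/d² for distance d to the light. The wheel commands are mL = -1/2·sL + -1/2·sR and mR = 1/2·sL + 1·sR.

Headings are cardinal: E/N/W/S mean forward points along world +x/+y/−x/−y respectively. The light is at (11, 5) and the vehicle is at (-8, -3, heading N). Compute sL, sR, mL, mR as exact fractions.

50/109 5/9 -995/1962 770/981

left sensor world pos  = (-9, -1); dL² = 436
right sensor world pos = (-7, -1); dR² = 360
sL = 200/436 = 50/109
sR = 200/360 = 5/9
mL = -1/2·sL + -1/2·sR = -995/1962
mR = 1/2·sL + 1·sR = 770/981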